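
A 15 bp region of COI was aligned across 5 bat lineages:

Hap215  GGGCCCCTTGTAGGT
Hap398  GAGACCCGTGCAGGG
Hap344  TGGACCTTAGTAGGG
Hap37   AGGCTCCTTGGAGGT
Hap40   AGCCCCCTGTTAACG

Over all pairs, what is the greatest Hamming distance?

Pairwise Hamming distances:
  Hap215 vs Hap398: 5
  Hap215 vs Hap344: 5
  Hap215 vs Hap37: 3
  Hap215 vs Hap40: 7
  Hap398 vs Hap344: 6
  Hap398 vs Hap37: 7
  Hap398 vs Hap40: 10
  Hap344 vs Hap37: 7
  Hap344 vs Hap40: 8
  Hap37 vs Hap40: 8
The largest is 10, between Hap398 and Hap40.

10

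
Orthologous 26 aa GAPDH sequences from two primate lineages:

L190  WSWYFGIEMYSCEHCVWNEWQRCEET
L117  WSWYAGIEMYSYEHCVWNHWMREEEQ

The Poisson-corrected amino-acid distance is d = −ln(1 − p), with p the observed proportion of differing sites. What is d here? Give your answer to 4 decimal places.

0.2624

Differing sites — 5:F/A; 12:C/Y; 19:E/H; 21:Q/M; 23:C/E; 26:T/Q.
p = 6/26 = 0.230769.
d = −ln(1 − 0.230769) = −ln(0.769231) = 0.2624.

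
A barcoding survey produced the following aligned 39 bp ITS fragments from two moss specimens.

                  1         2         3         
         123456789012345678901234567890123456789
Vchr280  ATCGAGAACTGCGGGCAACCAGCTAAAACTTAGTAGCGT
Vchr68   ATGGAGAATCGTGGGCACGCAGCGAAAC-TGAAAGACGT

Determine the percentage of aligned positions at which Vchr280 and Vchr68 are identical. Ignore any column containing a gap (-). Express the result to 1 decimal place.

65.8%

Excluding the 1 gap column leaves 38 comparable sites.
The sequences differ at positions 3 (C/G), 9 (C/T), 10 (T/C), 12 (C/T), 18 (A/C), 19 (C/G), 24 (T/G), 28 (A/C), 31 (T/G), 33 (G/A), 34 (T/A), 35 (A/G), 36 (G/A).
25 of the 38 comparable sites match, so the percent identity is 25/38 × 100 = 65.8%.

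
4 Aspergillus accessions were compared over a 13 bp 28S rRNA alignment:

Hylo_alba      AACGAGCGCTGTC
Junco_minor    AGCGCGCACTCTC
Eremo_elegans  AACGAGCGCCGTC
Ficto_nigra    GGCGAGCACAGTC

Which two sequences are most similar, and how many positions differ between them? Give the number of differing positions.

Pairwise Hamming distances:
  Hylo_alba vs Junco_minor: 4
  Hylo_alba vs Eremo_elegans: 1
  Hylo_alba vs Ficto_nigra: 4
  Junco_minor vs Eremo_elegans: 5
  Junco_minor vs Ficto_nigra: 4
  Eremo_elegans vs Ficto_nigra: 4
The smallest is 1, between Hylo_alba and Eremo_elegans.

1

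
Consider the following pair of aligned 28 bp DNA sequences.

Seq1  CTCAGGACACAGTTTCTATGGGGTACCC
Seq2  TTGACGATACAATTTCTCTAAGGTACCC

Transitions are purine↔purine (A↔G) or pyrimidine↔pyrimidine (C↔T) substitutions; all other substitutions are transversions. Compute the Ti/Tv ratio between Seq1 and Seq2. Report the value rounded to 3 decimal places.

1.667

Mismatches occur at site 1 (C↔T, transition), site 3 (C↔G, transversion), site 5 (G↔C, transversion), site 8 (C↔T, transition), site 12 (G↔A, transition), site 18 (A↔C, transversion), site 20 (G↔A, transition), site 21 (G↔A, transition).
Of the 8 differences, 5 transitions and 3 transversions, so Ti/Tv = 5/3 = 1.667.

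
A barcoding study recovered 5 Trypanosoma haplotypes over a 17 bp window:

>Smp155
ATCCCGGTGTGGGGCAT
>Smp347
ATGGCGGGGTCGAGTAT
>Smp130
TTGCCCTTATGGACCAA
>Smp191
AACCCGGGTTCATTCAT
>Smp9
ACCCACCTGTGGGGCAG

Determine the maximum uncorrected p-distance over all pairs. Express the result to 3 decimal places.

Pairwise Hamming distances:
  Smp155 vs Smp347: 6
  Smp155 vs Smp130: 8
  Smp155 vs Smp191: 7
  Smp155 vs Smp9: 5
  Smp347 vs Smp130: 10
  Smp347 vs Smp191: 8
  Smp347 vs Smp9: 11
  Smp130 vs Smp191: 12
  Smp130 vs Smp9: 9
  Smp191 vs Smp9: 11
The largest is 12 mismatches, between Smp130 and Smp191; p = 12/17 = 0.706.

0.706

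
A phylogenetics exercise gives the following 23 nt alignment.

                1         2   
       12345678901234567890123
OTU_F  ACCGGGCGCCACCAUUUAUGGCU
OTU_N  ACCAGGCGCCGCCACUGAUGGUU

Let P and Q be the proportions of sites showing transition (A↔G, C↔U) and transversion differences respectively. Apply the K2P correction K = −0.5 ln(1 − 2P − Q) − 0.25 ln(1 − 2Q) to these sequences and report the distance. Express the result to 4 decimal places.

0.2710

Mismatches occur at site 4 (G↔A, transition), site 11 (A↔G, transition), site 15 (U↔C, transition), site 17 (U↔G, transversion), site 22 (C↔U, transition).
Of the 5 differences, 4 transitions and 1 transversion over 23 sites: P = 4/23 = 0.173913, Q = 1/23 = 0.043478.
d = −0.5·ln(0.608696) − 0.25·ln(0.913044) = −0.5·(-0.496436) − 0.25·(-0.090971) = 0.2710.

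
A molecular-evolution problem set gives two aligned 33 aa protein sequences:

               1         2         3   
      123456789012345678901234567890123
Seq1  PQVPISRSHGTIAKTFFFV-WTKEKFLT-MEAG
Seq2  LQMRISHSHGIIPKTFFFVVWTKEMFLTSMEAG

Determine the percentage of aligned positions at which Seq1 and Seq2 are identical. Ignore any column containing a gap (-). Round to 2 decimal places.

77.42%

Excluding the 2 gap columns leaves 31 comparable sites.
Differing sites — 1:P/L; 3:V/M; 4:P/R; 7:R/H; 11:T/I; 13:A/P; 25:K/M.
24 of the 31 comparable sites match, so the percent identity is 24/31 × 100 = 77.42%.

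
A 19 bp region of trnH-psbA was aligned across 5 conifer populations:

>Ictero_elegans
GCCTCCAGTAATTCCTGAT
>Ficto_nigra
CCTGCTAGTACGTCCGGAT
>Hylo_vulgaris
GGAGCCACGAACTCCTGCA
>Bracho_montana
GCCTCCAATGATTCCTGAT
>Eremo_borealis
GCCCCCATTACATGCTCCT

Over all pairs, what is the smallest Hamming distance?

2

Pairwise Hamming distances:
  Ictero_elegans vs Ficto_nigra: 7
  Ictero_elegans vs Hylo_vulgaris: 8
  Ictero_elegans vs Bracho_montana: 2
  Ictero_elegans vs Eremo_borealis: 7
  Ficto_nigra vs Hylo_vulgaris: 11
  Ficto_nigra vs Bracho_montana: 9
  Ficto_nigra vs Eremo_borealis: 10
  Hylo_vulgaris vs Bracho_montana: 9
  Hylo_vulgaris vs Eremo_borealis: 10
  Bracho_montana vs Eremo_borealis: 8
The smallest is 2, between Ictero_elegans and Bracho_montana.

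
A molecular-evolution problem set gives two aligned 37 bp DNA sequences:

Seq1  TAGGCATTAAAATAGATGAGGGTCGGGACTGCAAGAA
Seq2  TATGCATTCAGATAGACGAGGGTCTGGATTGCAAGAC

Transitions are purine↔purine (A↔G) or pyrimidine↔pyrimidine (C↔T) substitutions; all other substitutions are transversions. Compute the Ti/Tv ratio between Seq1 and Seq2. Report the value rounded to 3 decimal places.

Mismatches occur at site 3 (G→T, transversion), site 9 (A→C, transversion), site 11 (A→G, transition), site 17 (T→C, transition), site 25 (G→T, transversion), site 29 (C→T, transition), site 37 (A→C, transversion).
Of the 7 differences, 3 transitions and 4 transversions, so Ti/Tv = 3/4 = 0.750.

0.750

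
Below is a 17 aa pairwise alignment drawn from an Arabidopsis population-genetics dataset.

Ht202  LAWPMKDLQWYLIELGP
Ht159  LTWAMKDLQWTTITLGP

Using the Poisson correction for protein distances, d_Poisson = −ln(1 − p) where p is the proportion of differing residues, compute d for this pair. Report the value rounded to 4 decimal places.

The sequences differ at positions 2 (A/T), 4 (P/A), 11 (Y/T), 12 (L/T), 14 (E/T).
p = 5/17 = 0.294118.
d = −ln(1 − 0.294118) = −ln(0.705882) = 0.3483.

0.3483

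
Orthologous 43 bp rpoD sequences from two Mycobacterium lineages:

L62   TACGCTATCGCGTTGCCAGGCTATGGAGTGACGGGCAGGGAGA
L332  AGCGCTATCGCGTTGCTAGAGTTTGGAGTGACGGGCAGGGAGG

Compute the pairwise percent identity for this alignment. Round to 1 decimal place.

The sequences differ at positions 1 (T/A), 2 (A/G), 17 (C/T), 20 (G/A), 21 (C/G), 23 (A/T), 43 (A/G).
36 of the 43 sites match, so the percent identity is 36/43 × 100 = 83.7%.

83.7%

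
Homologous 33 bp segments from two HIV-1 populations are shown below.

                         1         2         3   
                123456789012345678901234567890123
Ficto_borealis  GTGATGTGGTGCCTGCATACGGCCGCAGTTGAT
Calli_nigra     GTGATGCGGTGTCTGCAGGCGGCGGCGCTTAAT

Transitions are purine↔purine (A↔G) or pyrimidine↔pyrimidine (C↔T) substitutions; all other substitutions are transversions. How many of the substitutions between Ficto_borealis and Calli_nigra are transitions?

5

Mismatches occur at site 7 (T↔C, transition), site 12 (C↔T, transition), site 18 (T↔G, transversion), site 19 (A↔G, transition), site 24 (C↔G, transversion), site 27 (A↔G, transition), site 28 (G↔C, transversion), site 31 (G↔A, transition).
Of the 8 differences, 5 transitions and 3 transversions, so the answer is 5.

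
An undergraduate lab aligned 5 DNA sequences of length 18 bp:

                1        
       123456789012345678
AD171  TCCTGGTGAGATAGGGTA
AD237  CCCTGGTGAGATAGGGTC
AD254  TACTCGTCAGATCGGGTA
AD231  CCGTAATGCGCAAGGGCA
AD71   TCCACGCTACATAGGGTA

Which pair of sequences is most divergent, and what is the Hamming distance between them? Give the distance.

Pairwise Hamming distances:
  AD171 vs AD237: 2
  AD171 vs AD254: 4
  AD171 vs AD231: 8
  AD171 vs AD71: 5
  AD237 vs AD254: 6
  AD237 vs AD231: 8
  AD237 vs AD71: 7
  AD254 vs AD231: 11
  AD254 vs AD71: 6
  AD231 vs AD71: 12
The largest is 12, between AD231 and AD71.

12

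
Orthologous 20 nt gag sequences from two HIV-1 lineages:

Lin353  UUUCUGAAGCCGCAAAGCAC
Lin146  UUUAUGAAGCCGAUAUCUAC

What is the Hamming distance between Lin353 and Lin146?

6

Differing sites — 4:C/A; 13:C/A; 14:A/U; 16:A/U; 17:G/C; 18:C/U.
That gives 6 mismatches out of 20 aligned sites, so the Hamming distance is 6.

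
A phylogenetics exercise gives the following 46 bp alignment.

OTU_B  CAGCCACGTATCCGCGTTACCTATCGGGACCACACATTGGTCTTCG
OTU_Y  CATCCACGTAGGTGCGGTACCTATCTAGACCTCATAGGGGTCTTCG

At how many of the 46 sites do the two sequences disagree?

Differing sites — 3:G/T; 11:T/G; 12:C/G; 13:C/T; 17:T/G; 26:G/T; 27:G/A; 32:A/T; 35:C/T; 37:T/G; 38:T/G.
That gives 11 mismatches out of 46 aligned sites, so the Hamming distance is 11.

11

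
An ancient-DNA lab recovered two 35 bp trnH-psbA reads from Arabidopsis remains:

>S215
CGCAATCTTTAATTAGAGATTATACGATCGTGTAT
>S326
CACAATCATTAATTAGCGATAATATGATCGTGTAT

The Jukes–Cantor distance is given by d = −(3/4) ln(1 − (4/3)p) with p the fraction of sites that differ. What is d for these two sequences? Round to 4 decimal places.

0.1585

Differing sites — 2:G/A; 8:T/A; 17:A/C; 21:T/A; 25:C/T.
p = 5/35 = 0.142857.
d = −0.75 · ln(1 − (4/3)·0.142857) = −0.75 · ln(0.809524) = −0.75 · (-0.211309) = 0.1585.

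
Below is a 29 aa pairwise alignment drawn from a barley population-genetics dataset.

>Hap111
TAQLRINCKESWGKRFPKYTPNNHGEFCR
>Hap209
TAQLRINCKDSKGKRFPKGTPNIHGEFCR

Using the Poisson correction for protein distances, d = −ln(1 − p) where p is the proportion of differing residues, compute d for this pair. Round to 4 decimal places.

0.1484

The sequences differ at positions 10 (E/D), 12 (W/K), 19 (Y/G), 23 (N/I).
p = 4/29 = 0.137931.
d = −ln(1 − 0.137931) = −ln(0.862069) = 0.1484.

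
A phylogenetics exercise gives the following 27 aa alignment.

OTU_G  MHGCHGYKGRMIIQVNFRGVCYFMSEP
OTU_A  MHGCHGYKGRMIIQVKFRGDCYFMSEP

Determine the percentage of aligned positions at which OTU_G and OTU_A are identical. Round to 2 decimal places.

Mismatches occur at site 16 (N/K), site 20 (V/D).
25 of the 27 sites match, so the percent identity is 25/27 × 100 = 92.59%.

92.59%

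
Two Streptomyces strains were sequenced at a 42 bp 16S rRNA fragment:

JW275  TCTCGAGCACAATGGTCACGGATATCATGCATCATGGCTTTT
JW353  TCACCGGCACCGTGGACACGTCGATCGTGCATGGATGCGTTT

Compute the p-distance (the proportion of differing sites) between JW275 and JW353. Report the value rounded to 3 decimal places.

0.357

The sequences differ at positions 3 (T/A), 5 (G/C), 6 (A/G), 11 (A/C), 12 (A/G), 16 (T/A), 21 (G/T), 22 (A/C), 23 (T/G), 27 (A/G), 33 (C/G), 34 (A/G), 35 (T/A), 36 (G/T), 39 (T/G).
There are 15 differences over 42 sites, so p = 15/42 = 0.357.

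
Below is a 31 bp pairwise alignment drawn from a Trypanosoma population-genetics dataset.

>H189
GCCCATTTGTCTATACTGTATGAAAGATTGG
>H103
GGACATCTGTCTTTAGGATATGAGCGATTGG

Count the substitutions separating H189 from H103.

The sequences differ at positions 2 (C/G), 3 (C/A), 7 (T/C), 13 (A/T), 16 (C/G), 17 (T/G), 18 (G/A), 24 (A/G), 25 (A/C).
That gives 9 mismatches out of 31 aligned sites, so the Hamming distance is 9.

9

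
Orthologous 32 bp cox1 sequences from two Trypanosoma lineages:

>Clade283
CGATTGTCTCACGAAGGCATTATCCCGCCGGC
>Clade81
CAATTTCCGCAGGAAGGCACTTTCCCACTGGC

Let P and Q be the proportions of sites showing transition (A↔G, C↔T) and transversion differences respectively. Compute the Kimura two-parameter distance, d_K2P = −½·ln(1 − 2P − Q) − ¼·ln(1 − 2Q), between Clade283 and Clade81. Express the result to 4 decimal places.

Mismatches occur at site 2 (G/A, transition), site 6 (G/T, transversion), site 7 (T/C, transition), site 9 (T/G, transversion), site 12 (C/G, transversion), site 20 (T/C, transition), site 22 (A/T, transversion), site 27 (G/A, transition), site 29 (C/T, transition).
Of the 9 differences, 5 transitions and 4 transversions over 32 sites: P = 5/32 = 0.156250, Q = 4/32 = 0.125000.
d = −0.5·ln(0.562500) − 0.25·ln(0.750000) = −0.5·(-0.575364) − 0.25·(-0.287682) = 0.3596.

0.3596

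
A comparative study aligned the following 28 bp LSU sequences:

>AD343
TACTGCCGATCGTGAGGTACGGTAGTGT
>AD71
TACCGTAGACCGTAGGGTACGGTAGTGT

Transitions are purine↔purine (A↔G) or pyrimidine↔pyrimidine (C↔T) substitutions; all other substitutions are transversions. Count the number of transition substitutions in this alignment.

5

Differing sites — 4:T/C (Ti); 6:C/T (Ti); 7:C/A (Tv); 10:T/C (Ti); 14:G/A (Ti); 15:A/G (Ti).
Of the 6 differences, 5 transitions and 1 transversion, so the answer is 5.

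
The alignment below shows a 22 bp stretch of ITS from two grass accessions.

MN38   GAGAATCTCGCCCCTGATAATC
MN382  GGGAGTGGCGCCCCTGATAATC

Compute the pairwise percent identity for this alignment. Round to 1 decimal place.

81.8%

Differing sites — 2:A/G; 5:A/G; 7:C/G; 8:T/G.
18 of the 22 sites match, so the percent identity is 18/22 × 100 = 81.8%.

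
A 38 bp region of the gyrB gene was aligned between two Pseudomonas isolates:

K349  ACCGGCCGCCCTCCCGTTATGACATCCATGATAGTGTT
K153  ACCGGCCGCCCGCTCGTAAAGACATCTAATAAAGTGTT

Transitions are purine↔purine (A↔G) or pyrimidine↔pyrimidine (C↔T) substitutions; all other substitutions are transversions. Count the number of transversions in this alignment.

6

Mismatches occur at site 12 (T→G, transversion), site 14 (C→T, transition), site 18 (T→A, transversion), site 20 (T→A, transversion), site 27 (C→T, transition), site 29 (T→A, transversion), site 30 (G→T, transversion), site 32 (T→A, transversion).
Of the 8 differences, 2 transitions and 6 transversions, so the answer is 6.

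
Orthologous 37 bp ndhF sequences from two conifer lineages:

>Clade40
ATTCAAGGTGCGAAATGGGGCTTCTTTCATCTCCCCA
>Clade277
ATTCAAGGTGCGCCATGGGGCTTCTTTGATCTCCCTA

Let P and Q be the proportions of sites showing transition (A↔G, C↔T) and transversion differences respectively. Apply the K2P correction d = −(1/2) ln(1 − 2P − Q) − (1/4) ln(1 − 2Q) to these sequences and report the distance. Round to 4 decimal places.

0.1168

Differing sites — 13:A/C (Tv); 14:A/C (Tv); 28:C/G (Tv); 36:C/T (Ti).
Of the 4 differences, 1 transition and 3 transversions over 37 sites: P = 1/37 = 0.027027, Q = 3/37 = 0.081081.
d = −0.5·ln(0.864865) − 0.25·ln(0.837838) = −0.5·(-0.145182) − 0.25·(-0.176931) = 0.1168.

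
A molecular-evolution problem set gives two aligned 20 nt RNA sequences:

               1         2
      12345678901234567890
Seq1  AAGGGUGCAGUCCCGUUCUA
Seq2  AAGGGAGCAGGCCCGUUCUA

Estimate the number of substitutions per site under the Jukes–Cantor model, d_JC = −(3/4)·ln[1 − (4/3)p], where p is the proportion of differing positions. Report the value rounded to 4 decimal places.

0.1073

The sequences differ at positions 6 (U/A), 11 (U/G).
p = 2/20 = 0.100000.
d = −0.75 · ln(1 − (4/3)·0.100000) = −0.75 · ln(0.866667) = −0.75 · (-0.143100) = 0.1073.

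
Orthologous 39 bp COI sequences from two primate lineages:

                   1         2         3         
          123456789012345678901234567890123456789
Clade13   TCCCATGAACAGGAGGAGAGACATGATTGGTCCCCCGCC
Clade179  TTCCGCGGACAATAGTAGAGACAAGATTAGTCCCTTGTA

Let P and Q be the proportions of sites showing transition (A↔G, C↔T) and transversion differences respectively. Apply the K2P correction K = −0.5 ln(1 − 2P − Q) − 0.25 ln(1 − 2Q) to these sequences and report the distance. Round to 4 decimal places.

The sequences differ at positions 2 (C/T, transition), 5 (A/G, transition), 6 (T/C, transition), 8 (A/G, transition), 12 (G/A, transition), 13 (G/T, transversion), 16 (G/T, transversion), 24 (T/A, transversion), 29 (G/A, transition), 35 (C/T, transition), 36 (C/T, transition), 38 (C/T, transition), 39 (C/A, transversion).
Of the 13 differences, 9 transitions and 4 transversions over 39 sites: P = 9/39 = 0.230769, Q = 4/39 = 0.102564.
d = −0.5·ln(0.435898) − 0.25·ln(0.794872) = −0.5·(-0.830347) − 0.25·(-0.229574) = 0.4726.

0.4726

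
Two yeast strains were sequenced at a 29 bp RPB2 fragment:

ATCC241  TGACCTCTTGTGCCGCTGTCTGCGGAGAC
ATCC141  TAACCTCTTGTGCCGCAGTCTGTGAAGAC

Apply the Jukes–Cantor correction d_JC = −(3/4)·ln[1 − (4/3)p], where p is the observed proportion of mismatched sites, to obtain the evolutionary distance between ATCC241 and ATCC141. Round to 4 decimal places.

Mismatches occur at site 2 (G→A), site 17 (T→A), site 23 (C→T), site 25 (G→A).
p = 4/29 = 0.137931.
d = −0.75 · ln(1 − (4/3)·0.137931) = −0.75 · ln(0.816092) = −0.75 · (-0.203228) = 0.1524.

0.1524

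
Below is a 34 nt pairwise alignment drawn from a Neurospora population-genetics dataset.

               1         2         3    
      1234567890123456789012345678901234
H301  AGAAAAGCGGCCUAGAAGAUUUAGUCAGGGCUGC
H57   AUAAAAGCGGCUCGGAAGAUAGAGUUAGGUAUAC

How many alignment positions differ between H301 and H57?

Differing sites — 2:G/U; 12:C/U; 13:U/C; 14:A/G; 21:U/A; 22:U/G; 26:C/U; 30:G/U; 31:C/A; 33:G/A.
That gives 10 mismatches out of 34 aligned sites, so the Hamming distance is 10.

10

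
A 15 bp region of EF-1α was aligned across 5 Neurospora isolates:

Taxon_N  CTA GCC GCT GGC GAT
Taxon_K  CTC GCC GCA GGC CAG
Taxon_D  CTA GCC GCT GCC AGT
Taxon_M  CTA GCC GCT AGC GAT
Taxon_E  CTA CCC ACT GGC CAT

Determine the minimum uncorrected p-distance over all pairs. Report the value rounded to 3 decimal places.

Pairwise Hamming distances:
  Taxon_N vs Taxon_K: 4
  Taxon_N vs Taxon_D: 3
  Taxon_N vs Taxon_M: 1
  Taxon_N vs Taxon_E: 3
  Taxon_K vs Taxon_D: 6
  Taxon_K vs Taxon_M: 5
  Taxon_K vs Taxon_E: 5
  Taxon_D vs Taxon_M: 4
  Taxon_D vs Taxon_E: 5
  Taxon_M vs Taxon_E: 4
The smallest is 1 mismatch, between Taxon_N and Taxon_M; p = 1/15 = 0.067.

0.067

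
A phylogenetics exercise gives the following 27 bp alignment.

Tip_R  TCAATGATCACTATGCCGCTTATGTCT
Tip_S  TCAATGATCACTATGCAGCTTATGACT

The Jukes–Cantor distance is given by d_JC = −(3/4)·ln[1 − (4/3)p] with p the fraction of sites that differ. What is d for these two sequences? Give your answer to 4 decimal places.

0.0780

The sequences differ at positions 17 (C/A), 25 (T/A).
p = 2/27 = 0.074074.
d = −0.75 · ln(1 − (4/3)·0.074074) = −0.75 · ln(0.901235) = −0.75 · (-0.103989) = 0.0780.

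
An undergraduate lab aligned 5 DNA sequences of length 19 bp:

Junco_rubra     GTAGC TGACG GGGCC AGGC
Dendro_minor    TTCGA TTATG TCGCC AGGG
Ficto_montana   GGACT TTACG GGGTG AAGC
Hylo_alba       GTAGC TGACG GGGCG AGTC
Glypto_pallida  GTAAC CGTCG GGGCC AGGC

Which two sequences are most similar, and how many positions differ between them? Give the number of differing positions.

2

Pairwise Hamming distances:
  Junco_rubra vs Dendro_minor: 8
  Junco_rubra vs Ficto_montana: 7
  Junco_rubra vs Hylo_alba: 2
  Junco_rubra vs Glypto_pallida: 3
  Dendro_minor vs Ficto_montana: 12
  Dendro_minor vs Hylo_alba: 10
  Dendro_minor vs Glypto_pallida: 11
  Ficto_montana vs Hylo_alba: 7
  Ficto_montana vs Glypto_pallida: 9
  Hylo_alba vs Glypto_pallida: 5
The smallest is 2, between Junco_rubra and Hylo_alba.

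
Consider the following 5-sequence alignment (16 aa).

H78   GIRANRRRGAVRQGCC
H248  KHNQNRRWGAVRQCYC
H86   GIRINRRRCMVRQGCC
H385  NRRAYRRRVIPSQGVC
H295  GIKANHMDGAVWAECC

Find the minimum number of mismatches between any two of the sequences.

3

Pairwise Hamming distances:
  H78 vs H248: 7
  H78 vs H86: 3
  H78 vs H385: 8
  H78 vs H295: 7
  H248 vs H86: 9
  H248 vs H385: 12
  H248 vs H295: 11
  H86 vs H385: 9
  H86 vs H295: 10
  H385 vs H295: 14
The smallest is 3, between H78 and H86.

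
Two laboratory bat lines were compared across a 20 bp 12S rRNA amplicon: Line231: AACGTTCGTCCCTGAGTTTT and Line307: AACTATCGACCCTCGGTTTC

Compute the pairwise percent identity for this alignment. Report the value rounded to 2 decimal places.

70.00%

Differing sites — 4:G/T; 5:T/A; 9:T/A; 14:G/C; 15:A/G; 20:T/C.
14 of the 20 sites match, so the percent identity is 14/20 × 100 = 70.00%.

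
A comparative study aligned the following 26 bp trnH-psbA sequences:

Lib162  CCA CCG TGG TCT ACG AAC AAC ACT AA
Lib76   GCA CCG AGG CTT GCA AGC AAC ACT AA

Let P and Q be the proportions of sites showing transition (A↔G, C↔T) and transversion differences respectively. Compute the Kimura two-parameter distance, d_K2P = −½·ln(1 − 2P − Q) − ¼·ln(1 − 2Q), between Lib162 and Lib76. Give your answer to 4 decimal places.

0.3513

The sequences differ at positions 1 (C/G, transversion), 7 (T/A, transversion), 10 (T/C, transition), 11 (C/T, transition), 13 (A/G, transition), 15 (G/A, transition), 17 (A/G, transition).
Of the 7 differences, 5 transitions and 2 transversions over 26 sites: P = 5/26 = 0.192308, Q = 2/26 = 0.076923.
d = −0.5·ln(0.538461) − 0.25·ln(0.846154) = −0.5·(-0.619040) − 0.25·(-0.167054) = 0.3513.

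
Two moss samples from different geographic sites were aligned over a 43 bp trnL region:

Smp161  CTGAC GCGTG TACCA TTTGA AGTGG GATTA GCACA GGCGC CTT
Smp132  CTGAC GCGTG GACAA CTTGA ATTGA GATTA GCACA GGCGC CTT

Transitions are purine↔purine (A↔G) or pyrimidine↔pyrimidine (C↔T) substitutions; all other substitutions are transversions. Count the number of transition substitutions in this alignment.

2

Mismatches occur at site 11 (T→G, transversion), site 14 (C→A, transversion), site 16 (T→C, transition), site 22 (G→T, transversion), site 25 (G→A, transition).
Of the 5 differences, 2 transitions and 3 transversions, so the answer is 2.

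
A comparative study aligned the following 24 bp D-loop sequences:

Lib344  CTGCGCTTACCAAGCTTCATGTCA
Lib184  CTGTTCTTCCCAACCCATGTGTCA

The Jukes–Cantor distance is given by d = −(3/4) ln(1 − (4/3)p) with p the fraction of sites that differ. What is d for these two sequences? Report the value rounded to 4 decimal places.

The sequences differ at positions 4 (C/T), 5 (G/T), 9 (A/C), 14 (G/C), 16 (T/C), 17 (T/A), 18 (C/T), 19 (A/G).
p = 8/24 = 0.333333.
d = −0.75 · ln(1 − (4/3)·0.333333) = −0.75 · ln(0.555556) = −0.75 · (-0.587786) = 0.4408.

0.4408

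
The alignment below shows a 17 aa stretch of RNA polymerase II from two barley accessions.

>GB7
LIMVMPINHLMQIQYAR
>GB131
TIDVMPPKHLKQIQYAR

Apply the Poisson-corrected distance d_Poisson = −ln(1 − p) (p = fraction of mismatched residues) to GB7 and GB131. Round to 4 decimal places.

0.3483

Mismatches occur at site 1 (L/T), site 3 (M/D), site 7 (I/P), site 8 (N/K), site 11 (M/K).
p = 5/17 = 0.294118.
d = −ln(1 − 0.294118) = −ln(0.705882) = 0.3483.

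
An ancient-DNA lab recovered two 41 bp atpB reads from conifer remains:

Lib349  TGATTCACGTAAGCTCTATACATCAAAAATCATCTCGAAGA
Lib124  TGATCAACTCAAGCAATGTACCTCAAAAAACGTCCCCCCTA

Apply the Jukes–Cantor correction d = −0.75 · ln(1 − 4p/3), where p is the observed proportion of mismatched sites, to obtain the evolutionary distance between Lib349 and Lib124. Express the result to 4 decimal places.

Mismatches occur at site 5 (T↔C), site 6 (C↔A), site 9 (G↔T), site 10 (T↔C), site 15 (T↔A), site 16 (C↔A), site 18 (A↔G), site 22 (A↔C), site 30 (T↔A), site 32 (A↔G), site 35 (T↔C), site 37 (G↔C), site 38 (A↔C), site 39 (A↔C), site 40 (G↔T).
p = 15/41 = 0.365854.
d = −0.75 · ln(1 − (4/3)·0.365854) = −0.75 · ln(0.512195) = −0.75 · (-0.669050) = 0.5018.

0.5018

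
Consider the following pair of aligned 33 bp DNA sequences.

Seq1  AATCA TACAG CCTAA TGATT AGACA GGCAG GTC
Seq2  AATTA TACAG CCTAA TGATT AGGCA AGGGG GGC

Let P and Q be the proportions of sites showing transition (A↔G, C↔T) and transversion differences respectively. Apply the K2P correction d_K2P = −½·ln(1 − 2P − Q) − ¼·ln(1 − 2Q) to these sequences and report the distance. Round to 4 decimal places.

0.2128

Differing sites — 4:C/T (Ti); 23:A/G (Ti); 26:G/A (Ti); 28:C/G (Tv); 29:A/G (Ti); 32:T/G (Tv).
Of the 6 differences, 4 transitions and 2 transversions over 33 sites: P = 4/33 = 0.121212, Q = 2/33 = 0.060606.
d = −0.5·ln(0.696970) − 0.25·ln(0.878788) = −0.5·(-0.361013) − 0.25·(-0.129212) = 0.2128.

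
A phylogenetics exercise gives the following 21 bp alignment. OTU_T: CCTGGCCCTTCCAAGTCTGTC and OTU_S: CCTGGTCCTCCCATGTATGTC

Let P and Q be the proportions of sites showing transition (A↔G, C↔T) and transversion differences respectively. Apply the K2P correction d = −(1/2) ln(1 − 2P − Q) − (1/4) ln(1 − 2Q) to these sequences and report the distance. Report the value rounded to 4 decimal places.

Mismatches occur at site 6 (C/T, transition), site 10 (T/C, transition), site 14 (A/T, transversion), site 17 (C/A, transversion).
Of the 4 differences, 2 transitions and 2 transversions over 21 sites: P = 2/21 = 0.095238, Q = 2/21 = 0.095238.
d = −0.5·ln(0.714286) − 0.25·ln(0.809524) = −0.5·(-0.336472) − 0.25·(-0.211309) = 0.2211.

0.2211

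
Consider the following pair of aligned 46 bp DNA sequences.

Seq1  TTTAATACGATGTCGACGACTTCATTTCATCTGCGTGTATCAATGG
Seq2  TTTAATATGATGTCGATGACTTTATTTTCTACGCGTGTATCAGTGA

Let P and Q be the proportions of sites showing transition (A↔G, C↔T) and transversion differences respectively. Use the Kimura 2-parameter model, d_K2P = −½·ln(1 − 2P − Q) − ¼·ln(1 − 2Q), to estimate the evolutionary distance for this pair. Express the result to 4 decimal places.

The sequences differ at positions 8 (C/T, transition), 17 (C/T, transition), 23 (C/T, transition), 28 (C/T, transition), 29 (A/C, transversion), 31 (C/A, transversion), 32 (T/C, transition), 43 (A/G, transition), 46 (G/A, transition).
Of the 9 differences, 7 transitions and 2 transversions over 46 sites: P = 7/46 = 0.152174, Q = 2/46 = 0.043478.
d = −0.5·ln(0.652174) − 0.25·ln(0.913044) = −0.5·(-0.427444) − 0.25·(-0.090971) = 0.2365.

0.2365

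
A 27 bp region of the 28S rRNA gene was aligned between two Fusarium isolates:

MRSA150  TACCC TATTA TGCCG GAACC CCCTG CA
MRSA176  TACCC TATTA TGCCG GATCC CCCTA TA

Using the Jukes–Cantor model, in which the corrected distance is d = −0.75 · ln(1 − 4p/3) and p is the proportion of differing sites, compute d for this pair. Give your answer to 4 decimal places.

The sequences differ at positions 18 (A/T), 25 (G/A), 26 (C/T).
p = 3/27 = 0.111111.
d = −0.75 · ln(1 − (4/3)·0.111111) = −0.75 · ln(0.851852) = −0.75 · (-0.160342) = 0.1203.

0.1203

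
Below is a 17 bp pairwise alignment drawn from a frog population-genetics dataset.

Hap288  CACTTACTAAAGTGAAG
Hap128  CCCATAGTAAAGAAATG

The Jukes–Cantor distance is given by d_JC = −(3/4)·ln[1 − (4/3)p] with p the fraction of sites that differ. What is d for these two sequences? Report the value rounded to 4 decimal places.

Mismatches occur at site 2 (A→C), site 4 (T→A), site 7 (C→G), site 13 (T→A), site 14 (G→A), site 16 (A→T).
p = 6/17 = 0.352941.
d = −0.75 · ln(1 − (4/3)·0.352941) = −0.75 · ln(0.529412) = −0.75 · (-0.635988) = 0.4770.

0.4770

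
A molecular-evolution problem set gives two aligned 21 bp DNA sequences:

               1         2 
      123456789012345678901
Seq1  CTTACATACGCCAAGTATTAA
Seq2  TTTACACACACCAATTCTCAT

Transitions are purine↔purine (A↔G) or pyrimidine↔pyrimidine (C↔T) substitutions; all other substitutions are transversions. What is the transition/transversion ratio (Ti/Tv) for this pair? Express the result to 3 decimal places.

The sequences differ at positions 1 (C/T, transition), 7 (T/C, transition), 10 (G/A, transition), 15 (G/T, transversion), 17 (A/C, transversion), 19 (T/C, transition), 21 (A/T, transversion).
Of the 7 differences, 4 transitions and 3 transversions, so Ti/Tv = 4/3 = 1.333.

1.333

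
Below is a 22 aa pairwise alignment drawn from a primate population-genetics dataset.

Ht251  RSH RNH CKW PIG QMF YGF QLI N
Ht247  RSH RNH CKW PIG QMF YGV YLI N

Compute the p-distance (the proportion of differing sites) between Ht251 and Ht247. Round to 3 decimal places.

The sequences differ at positions 18 (F/V), 19 (Q/Y).
There are 2 differences over 22 sites, so p = 2/22 = 0.091.

0.091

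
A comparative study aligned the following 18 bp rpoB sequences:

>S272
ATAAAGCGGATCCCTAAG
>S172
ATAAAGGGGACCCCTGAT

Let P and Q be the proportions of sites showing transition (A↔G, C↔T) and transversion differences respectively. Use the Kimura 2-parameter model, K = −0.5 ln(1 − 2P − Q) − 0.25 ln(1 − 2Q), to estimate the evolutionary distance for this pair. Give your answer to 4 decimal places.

Mismatches occur at site 7 (C↔G, transversion), site 11 (T↔C, transition), site 16 (A↔G, transition), site 18 (G↔T, transversion).
Of the 4 differences, 2 transitions and 2 transversions over 18 sites: P = 2/18 = 0.111111, Q = 2/18 = 0.111111.
d = −0.5·ln(0.666667) − 0.25·ln(0.777778) = −0.5·(-0.405465) − 0.25·(-0.251314) = 0.2656.

0.2656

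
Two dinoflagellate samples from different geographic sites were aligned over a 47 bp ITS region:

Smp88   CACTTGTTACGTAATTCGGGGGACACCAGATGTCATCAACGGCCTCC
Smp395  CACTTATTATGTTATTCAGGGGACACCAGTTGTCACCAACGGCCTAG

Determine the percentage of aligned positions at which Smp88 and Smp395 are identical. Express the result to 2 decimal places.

Mismatches occur at site 6 (G/A), site 10 (C/T), site 13 (A/T), site 18 (G/A), site 30 (A/T), site 36 (T/C), site 46 (C/A), site 47 (C/G).
39 of the 47 sites match, so the percent identity is 39/47 × 100 = 82.98%.

82.98%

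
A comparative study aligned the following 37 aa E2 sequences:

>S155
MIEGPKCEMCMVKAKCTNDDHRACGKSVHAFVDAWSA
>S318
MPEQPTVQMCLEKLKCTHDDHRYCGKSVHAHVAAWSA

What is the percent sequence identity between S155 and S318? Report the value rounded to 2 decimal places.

67.57%

Differing sites — 2:I/P; 4:G/Q; 6:K/T; 7:C/V; 8:E/Q; 11:M/L; 12:V/E; 14:A/L; 18:N/H; 23:A/Y; 31:F/H; 33:D/A.
25 of the 37 sites match, so the percent identity is 25/37 × 100 = 67.57%.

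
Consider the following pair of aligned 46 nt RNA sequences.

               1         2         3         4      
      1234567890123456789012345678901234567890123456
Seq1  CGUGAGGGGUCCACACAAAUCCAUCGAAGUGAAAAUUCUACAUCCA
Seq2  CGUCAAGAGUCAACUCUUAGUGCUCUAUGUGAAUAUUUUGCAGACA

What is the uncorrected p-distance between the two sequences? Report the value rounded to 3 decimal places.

0.391

The sequences differ at positions 4 (G/C), 6 (G/A), 8 (G/A), 12 (C/A), 15 (A/U), 17 (A/U), 18 (A/U), 20 (U/G), 21 (C/U), 22 (C/G), 23 (A/C), 26 (G/U), 28 (A/U), 34 (A/U), 38 (C/U), 40 (A/G), 43 (U/G), 44 (C/A).
There are 18 differences over 46 sites, so p = 18/46 = 0.391.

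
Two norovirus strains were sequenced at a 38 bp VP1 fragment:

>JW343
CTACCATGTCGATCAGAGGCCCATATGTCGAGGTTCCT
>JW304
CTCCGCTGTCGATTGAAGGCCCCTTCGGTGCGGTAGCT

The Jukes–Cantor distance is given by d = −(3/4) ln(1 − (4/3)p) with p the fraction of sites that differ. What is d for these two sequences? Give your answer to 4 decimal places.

Mismatches occur at site 3 (A/C), site 5 (C/G), site 6 (A/C), site 14 (C/T), site 15 (A/G), site 16 (G/A), site 23 (A/C), site 25 (A/T), site 26 (T/C), site 28 (T/G), site 29 (C/T), site 31 (A/C), site 35 (T/A), site 36 (C/G).
p = 14/38 = 0.368421.
d = −0.75 · ln(1 − (4/3)·0.368421) = −0.75 · ln(0.508772) = −0.75 · (-0.675755) = 0.5068.

0.5068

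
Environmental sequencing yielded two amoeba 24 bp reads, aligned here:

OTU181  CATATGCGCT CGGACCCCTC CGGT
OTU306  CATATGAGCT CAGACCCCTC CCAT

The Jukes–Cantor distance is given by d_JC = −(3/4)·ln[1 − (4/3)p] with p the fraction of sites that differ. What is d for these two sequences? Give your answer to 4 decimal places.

The sequences differ at positions 7 (C/A), 12 (G/A), 22 (G/C), 23 (G/A).
p = 4/24 = 0.166667.
d = −0.75 · ln(1 − (4/3)·0.166667) = −0.75 · ln(0.777777) = −0.75 · (-0.251315) = 0.1885.

0.1885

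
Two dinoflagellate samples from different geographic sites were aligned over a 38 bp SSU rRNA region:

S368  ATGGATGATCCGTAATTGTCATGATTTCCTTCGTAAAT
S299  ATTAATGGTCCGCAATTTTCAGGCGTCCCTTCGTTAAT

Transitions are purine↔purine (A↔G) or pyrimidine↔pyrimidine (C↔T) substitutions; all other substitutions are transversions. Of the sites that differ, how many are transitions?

Mismatches occur at site 3 (G↔T, transversion), site 4 (G↔A, transition), site 8 (A↔G, transition), site 13 (T↔C, transition), site 18 (G↔T, transversion), site 22 (T↔G, transversion), site 24 (A↔C, transversion), site 25 (T↔G, transversion), site 27 (T↔C, transition), site 35 (A↔T, transversion).
Of the 10 differences, 4 transitions and 6 transversions, so the answer is 4.

4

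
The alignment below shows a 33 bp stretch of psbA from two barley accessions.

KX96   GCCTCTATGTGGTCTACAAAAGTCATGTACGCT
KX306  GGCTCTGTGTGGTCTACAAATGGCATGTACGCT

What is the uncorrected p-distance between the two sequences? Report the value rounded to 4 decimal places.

The sequences differ at positions 2 (C/G), 7 (A/G), 21 (A/T), 23 (T/G).
There are 4 differences over 33 sites, so p = 4/33 = 0.1212.

0.1212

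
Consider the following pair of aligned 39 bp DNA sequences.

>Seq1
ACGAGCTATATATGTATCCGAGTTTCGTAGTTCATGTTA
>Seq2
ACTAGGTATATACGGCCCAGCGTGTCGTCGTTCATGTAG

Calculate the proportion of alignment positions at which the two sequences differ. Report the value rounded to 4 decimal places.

0.3077

Mismatches occur at site 3 (G→T), site 6 (C→G), site 13 (T→C), site 15 (T→G), site 16 (A→C), site 17 (T→C), site 19 (C→A), site 21 (A→C), site 24 (T→G), site 29 (A→C), site 38 (T→A), site 39 (A→G).
There are 12 differences over 39 sites, so p = 12/39 = 0.3077.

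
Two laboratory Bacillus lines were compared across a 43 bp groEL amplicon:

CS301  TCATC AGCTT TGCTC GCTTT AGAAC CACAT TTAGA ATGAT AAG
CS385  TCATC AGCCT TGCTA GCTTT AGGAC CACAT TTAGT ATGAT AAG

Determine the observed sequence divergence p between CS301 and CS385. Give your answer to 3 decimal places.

0.093

The sequences differ at positions 9 (T/C), 15 (C/A), 23 (A/G), 35 (A/T).
There are 4 differences over 43 sites, so p = 4/43 = 0.093.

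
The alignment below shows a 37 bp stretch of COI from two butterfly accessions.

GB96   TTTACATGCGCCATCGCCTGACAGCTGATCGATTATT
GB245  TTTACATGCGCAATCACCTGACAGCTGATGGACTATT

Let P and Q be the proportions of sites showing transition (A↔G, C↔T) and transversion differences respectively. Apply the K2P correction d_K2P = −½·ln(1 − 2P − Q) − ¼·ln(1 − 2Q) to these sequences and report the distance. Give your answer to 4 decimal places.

0.1171

Mismatches occur at site 12 (C↔A, transversion), site 16 (G↔A, transition), site 30 (C↔G, transversion), site 33 (T↔C, transition).
Of the 4 differences, 2 transitions and 2 transversions over 37 sites: P = 2/37 = 0.054054, Q = 2/37 = 0.054054.
d = −0.5·ln(0.837838) − 0.25·ln(0.891892) = −0.5·(-0.176931) − 0.25·(-0.114410) = 0.1171.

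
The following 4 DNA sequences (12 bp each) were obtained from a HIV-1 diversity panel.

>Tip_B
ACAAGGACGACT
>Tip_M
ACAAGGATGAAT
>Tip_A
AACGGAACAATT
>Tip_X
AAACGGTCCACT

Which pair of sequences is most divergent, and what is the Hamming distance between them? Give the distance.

Pairwise Hamming distances:
  Tip_B vs Tip_M: 2
  Tip_B vs Tip_A: 6
  Tip_B vs Tip_X: 4
  Tip_M vs Tip_A: 7
  Tip_M vs Tip_X: 6
  Tip_A vs Tip_X: 6
The largest is 7, between Tip_M and Tip_A.

7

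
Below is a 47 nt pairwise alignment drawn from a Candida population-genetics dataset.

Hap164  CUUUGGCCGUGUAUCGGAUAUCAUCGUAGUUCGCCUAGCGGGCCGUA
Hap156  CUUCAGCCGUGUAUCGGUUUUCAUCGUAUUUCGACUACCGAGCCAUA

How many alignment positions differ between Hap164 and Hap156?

9

Mismatches occur at site 4 (U↔C), site 5 (G↔A), site 18 (A↔U), site 20 (A↔U), site 29 (G↔U), site 34 (C↔A), site 38 (G↔C), site 41 (G↔A), site 45 (G↔A).
That gives 9 mismatches out of 47 aligned sites, so the Hamming distance is 9.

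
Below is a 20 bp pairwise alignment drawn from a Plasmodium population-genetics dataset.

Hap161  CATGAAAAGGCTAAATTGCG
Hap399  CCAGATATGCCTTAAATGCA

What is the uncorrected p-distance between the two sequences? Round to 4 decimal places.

0.4000

Differing sites — 2:A/C; 3:T/A; 6:A/T; 8:A/T; 10:G/C; 13:A/T; 16:T/A; 20:G/A.
There are 8 differences over 20 sites, so p = 8/20 = 0.4000.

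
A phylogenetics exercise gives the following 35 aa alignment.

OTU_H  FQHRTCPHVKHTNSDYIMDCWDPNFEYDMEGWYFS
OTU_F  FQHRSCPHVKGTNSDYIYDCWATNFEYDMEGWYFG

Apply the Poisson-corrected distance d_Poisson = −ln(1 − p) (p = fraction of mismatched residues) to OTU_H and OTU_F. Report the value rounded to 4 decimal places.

0.1881

Mismatches occur at site 5 (T→S), site 11 (H→G), site 18 (M→Y), site 22 (D→A), site 23 (P→T), site 35 (S→G).
p = 6/35 = 0.171429.
d = −ln(1 − 0.171429) = −ln(0.828571) = 0.1881.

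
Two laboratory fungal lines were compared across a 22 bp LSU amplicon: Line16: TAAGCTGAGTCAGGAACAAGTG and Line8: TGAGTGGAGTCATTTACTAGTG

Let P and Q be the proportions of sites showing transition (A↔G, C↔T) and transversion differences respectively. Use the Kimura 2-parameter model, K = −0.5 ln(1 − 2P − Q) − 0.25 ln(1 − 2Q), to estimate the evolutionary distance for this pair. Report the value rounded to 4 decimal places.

0.4146

Differing sites — 2:A/G (Ti); 5:C/T (Ti); 6:T/G (Tv); 13:G/T (Tv); 14:G/T (Tv); 15:A/T (Tv); 18:A/T (Tv).
Of the 7 differences, 2 transitions and 5 transversions over 22 sites: P = 2/22 = 0.090909, Q = 5/22 = 0.227273.
d = −0.5·ln(0.590909) − 0.25·ln(0.545454) = −0.5·(-0.526093) − 0.25·(-0.606137) = 0.4146.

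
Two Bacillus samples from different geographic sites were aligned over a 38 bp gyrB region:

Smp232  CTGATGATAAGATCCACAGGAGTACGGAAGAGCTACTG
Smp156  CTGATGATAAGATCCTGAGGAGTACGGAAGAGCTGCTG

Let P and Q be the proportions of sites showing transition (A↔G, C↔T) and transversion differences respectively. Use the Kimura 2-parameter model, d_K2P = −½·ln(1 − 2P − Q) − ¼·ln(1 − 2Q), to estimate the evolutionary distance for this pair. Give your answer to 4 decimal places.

0.0834

Differing sites — 16:A/T (Tv); 17:C/G (Tv); 35:A/G (Ti).
Of the 3 differences, 1 transition and 2 transversions over 38 sites: P = 1/38 = 0.026316, Q = 2/38 = 0.052632.
d = −0.5·ln(0.894736) − 0.25·ln(0.894736) = −0.5·(-0.111227) − 0.25·(-0.111227) = 0.0834.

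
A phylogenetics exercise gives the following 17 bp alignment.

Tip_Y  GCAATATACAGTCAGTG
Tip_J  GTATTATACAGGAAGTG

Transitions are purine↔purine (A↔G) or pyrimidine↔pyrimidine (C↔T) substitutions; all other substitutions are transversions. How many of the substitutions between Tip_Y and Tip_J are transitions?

Differing sites — 2:C/T (Ti); 4:A/T (Tv); 12:T/G (Tv); 13:C/A (Tv).
Of the 4 differences, 1 transition and 3 transversions, so the answer is 1.

1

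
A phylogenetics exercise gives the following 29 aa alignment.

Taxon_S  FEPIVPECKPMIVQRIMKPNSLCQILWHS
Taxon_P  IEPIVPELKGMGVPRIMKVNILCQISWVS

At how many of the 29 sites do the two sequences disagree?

9

Differing sites — 1:F/I; 8:C/L; 10:P/G; 12:I/G; 14:Q/P; 19:P/V; 21:S/I; 26:L/S; 28:H/V.
That gives 9 mismatches out of 29 aligned sites, so the Hamming distance is 9.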